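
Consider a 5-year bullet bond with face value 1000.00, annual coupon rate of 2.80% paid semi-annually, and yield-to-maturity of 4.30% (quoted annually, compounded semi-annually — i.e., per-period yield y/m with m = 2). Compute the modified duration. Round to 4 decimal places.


Answer: Modified duration = 4.5888

Derivation:
Coupon per period c = face * coupon_rate / m = 14.000000
Periods per year m = 2; per-period yield y/m = 0.021500
Number of cashflows N = 10
Cashflows (t years, CF_t, discount factor 1/(1+y/m)^(m*t), PV):
  t = 0.5000: CF_t = 14.000000, DF = 0.978953, PV = 13.705335
  t = 1.0000: CF_t = 14.000000, DF = 0.958348, PV = 13.416873
  t = 1.5000: CF_t = 14.000000, DF = 0.938177, PV = 13.134481
  t = 2.0000: CF_t = 14.000000, DF = 0.918431, PV = 12.858033
  t = 2.5000: CF_t = 14.000000, DF = 0.899100, PV = 12.587404
  t = 3.0000: CF_t = 14.000000, DF = 0.880177, PV = 12.322471
  t = 3.5000: CF_t = 14.000000, DF = 0.861651, PV = 12.063114
  t = 4.0000: CF_t = 14.000000, DF = 0.843515, PV = 11.809216
  t = 4.5000: CF_t = 14.000000, DF = 0.825762, PV = 11.560662
  t = 5.0000: CF_t = 1014.000000, DF = 0.808381, PV = 819.698698
Price P = sum_t PV_t = 933.156288
First compute Macaulay numerator sum_t t * PV_t:
  t * PV_t at t = 0.5000: 6.852668
  t * PV_t at t = 1.0000: 13.416873
  t * PV_t at t = 1.5000: 19.701722
  t * PV_t at t = 2.0000: 25.716067
  t * PV_t at t = 2.5000: 31.468511
  t * PV_t at t = 3.0000: 36.967413
  t * PV_t at t = 3.5000: 42.220900
  t * PV_t at t = 4.0000: 47.236864
  t * PV_t at t = 4.5000: 52.022978
  t * PV_t at t = 5.0000: 4098.493491
Macaulay duration D = 4374.097486 / 933.156288 = 4.687422
Modified duration = D / (1 + y/m) = 4.687422 / (1 + 0.021500) = 4.588764


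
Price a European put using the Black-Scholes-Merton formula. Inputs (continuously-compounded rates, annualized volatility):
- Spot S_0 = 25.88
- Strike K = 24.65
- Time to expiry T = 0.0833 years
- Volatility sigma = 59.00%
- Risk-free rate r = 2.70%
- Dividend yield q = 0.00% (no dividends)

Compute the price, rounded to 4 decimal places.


Answer: Price = 1.1456

Derivation:
d1 = (ln(S/K) + (r - q + 0.5*sigma^2) * T) / (sigma * sqrt(T)) = 0.38430465
d2 = d1 - sigma * sqrt(T) = 0.21402039
exp(-rT) = 0.99775343; exp(-qT) = 1.00000000
P = K * exp(-rT) * N(-d2) - S_0 * exp(-qT) * N(-d1)
N(-d1) = 0.35037633; N(-d2) = 0.41526558
P = 24.6500 * 0.99775343 * 0.41526558 - 25.8800 * 1.00000000 * 0.35037633 = 1.1456


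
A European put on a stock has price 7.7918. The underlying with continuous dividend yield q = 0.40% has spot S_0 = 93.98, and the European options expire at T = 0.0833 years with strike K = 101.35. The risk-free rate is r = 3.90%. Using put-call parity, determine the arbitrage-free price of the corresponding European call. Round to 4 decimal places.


Put-call parity: C - P = S_0 * exp(-qT) - K * exp(-rT).
S_0 * exp(-qT) = 93.9800 * 0.99966686 = 93.94869108
K * exp(-rT) = 101.3500 * 0.99675657 = 101.02127850
C = P + S*exp(-qT) - K*exp(-rT)
C = 7.7918 + 93.94869108 - 101.02127850 = 0.7192

Answer: Call price = 0.7192


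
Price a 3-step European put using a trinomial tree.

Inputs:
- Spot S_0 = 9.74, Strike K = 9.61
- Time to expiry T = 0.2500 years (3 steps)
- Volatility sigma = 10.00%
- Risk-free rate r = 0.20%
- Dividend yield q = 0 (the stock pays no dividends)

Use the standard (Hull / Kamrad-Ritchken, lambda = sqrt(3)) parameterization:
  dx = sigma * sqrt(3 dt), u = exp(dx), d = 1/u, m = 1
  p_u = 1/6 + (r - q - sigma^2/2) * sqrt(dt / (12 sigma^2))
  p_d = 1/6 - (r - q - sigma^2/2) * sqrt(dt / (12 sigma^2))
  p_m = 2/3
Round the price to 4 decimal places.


Answer: Price = V(0,0) = 0.1342

Derivation:
dt = T/N = 0.083333; dx = sigma*sqrt(3*dt) = 0.050000
u = exp(dx) = 1.051271; d = 1/u = 0.951229
p_u = 0.164167, p_m = 0.666667, p_d = 0.169167
Discount per step: exp(-r*dt) = 0.999833
Stock lattice S(k, j) with j the centered position index:
  k=0: S(0,+0) = 9.7400
  k=1: S(1,-1) = 9.2650; S(1,+0) = 9.7400; S(1,+1) = 10.2394
  k=2: S(2,-2) = 8.8131; S(2,-1) = 9.2650; S(2,+0) = 9.7400; S(2,+1) = 10.2394; S(2,+2) = 10.7644
  k=3: S(3,-3) = 8.3833; S(3,-2) = 8.8131; S(3,-1) = 9.2650; S(3,+0) = 9.7400; S(3,+1) = 10.2394; S(3,+2) = 10.7644; S(3,+3) = 11.3163
Terminal payoffs V(N, j) = max(K - S_T, 0):
  V(3,-3) = 1.226704; V(3,-2) = 0.796884; V(3,-1) = 0.345025; V(3,+0) = 0.000000; V(3,+1) = 0.000000; V(3,+2) = 0.000000; V(3,+3) = 0.000000
Backward induction: V(k, j) = exp(-r*dt) * [p_u * V(k+1, j+1) + p_m * V(k+1, j) + p_d * V(k+1, j-1)]
  V(2,-2) = exp(-r*dt) * [p_u*0.345025 + p_m*0.796884 + p_d*1.226704] = 0.795282
  V(2,-1) = exp(-r*dt) * [p_u*0.000000 + p_m*0.345025 + p_d*0.796884] = 0.364762
  V(2,+0) = exp(-r*dt) * [p_u*0.000000 + p_m*0.000000 + p_d*0.345025] = 0.058357
  V(2,+1) = exp(-r*dt) * [p_u*0.000000 + p_m*0.000000 + p_d*0.000000] = 0.000000
  V(2,+2) = exp(-r*dt) * [p_u*0.000000 + p_m*0.000000 + p_d*0.000000] = 0.000000
  V(1,-1) = exp(-r*dt) * [p_u*0.058357 + p_m*0.364762 + p_d*0.795282] = 0.387226
  V(1,+0) = exp(-r*dt) * [p_u*0.000000 + p_m*0.058357 + p_d*0.364762] = 0.100594
  V(1,+1) = exp(-r*dt) * [p_u*0.000000 + p_m*0.000000 + p_d*0.058357] = 0.009870
  V(0,+0) = exp(-r*dt) * [p_u*0.009870 + p_m*0.100594 + p_d*0.387226] = 0.134166


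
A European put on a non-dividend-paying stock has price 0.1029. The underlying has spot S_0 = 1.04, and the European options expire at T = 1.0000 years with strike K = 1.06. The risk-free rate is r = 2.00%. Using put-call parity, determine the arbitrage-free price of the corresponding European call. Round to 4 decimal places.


Put-call parity: C - P = S_0 * exp(-qT) - K * exp(-rT).
S_0 * exp(-qT) = 1.0400 * 1.00000000 = 1.04000000
K * exp(-rT) = 1.0600 * 0.98019867 = 1.03901059
C = P + S*exp(-qT) - K*exp(-rT)
C = 0.1029 + 1.04000000 - 1.03901059 = 0.1039

Answer: Call price = 0.1039


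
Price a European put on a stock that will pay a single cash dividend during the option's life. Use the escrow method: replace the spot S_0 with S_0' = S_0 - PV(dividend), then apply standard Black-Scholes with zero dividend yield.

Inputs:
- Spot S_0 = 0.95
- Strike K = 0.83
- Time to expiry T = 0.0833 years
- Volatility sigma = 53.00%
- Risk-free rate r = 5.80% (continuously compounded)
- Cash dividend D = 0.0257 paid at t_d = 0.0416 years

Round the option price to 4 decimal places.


Answer: Price = 0.0179

Derivation:
PV(D) = D * exp(-r * t_d) = 0.0257 * 0.99759011 = 0.02563807
S_0' = S_0 - PV(D) = 0.9500 - 0.02563807 = 0.92436193
d1 = (ln(S_0'/K) + (r + sigma^2/2)*T) / (sigma*sqrt(T)) = 0.81199674
d2 = d1 - sigma*sqrt(T) = 0.65902952
exp(-rT) = 0.99518025
N(-d1) = 0.20839675; N(-d2) = 0.25493841
P = K * exp(-rT) * N(-d2) - S_0' * N(-d1) = 0.8300 * 0.99518025 * 0.25493841 - 0.92436193 * 0.20839675 = 0.0179


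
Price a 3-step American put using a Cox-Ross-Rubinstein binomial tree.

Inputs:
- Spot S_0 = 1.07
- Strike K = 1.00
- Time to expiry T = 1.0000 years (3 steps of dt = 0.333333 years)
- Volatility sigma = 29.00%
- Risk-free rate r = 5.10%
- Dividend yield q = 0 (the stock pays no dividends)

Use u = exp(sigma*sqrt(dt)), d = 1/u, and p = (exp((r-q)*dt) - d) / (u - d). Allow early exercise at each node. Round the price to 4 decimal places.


dt = T/N = 0.333333
u = exp(sigma*sqrt(dt)) = 1.182264; d = 1/u = 0.845834
p = (exp((r-q)*dt) - d) / (u - d) = 0.509202
Discount per step: exp(-r*dt) = 0.983144
Stock lattice S(k, i) with i counting down-moves:
  k=0: S(0,0) = 1.0700
  k=1: S(1,0) = 1.2650; S(1,1) = 0.9050
  k=2: S(2,0) = 1.4956; S(2,1) = 1.0700; S(2,2) = 0.7655
  k=3: S(3,0) = 1.7682; S(3,1) = 1.2650; S(3,2) = 0.9050; S(3,3) = 0.6475
Terminal payoffs V(N, i) = max(K - S_T, 0):
  V(3,0) = 0.000000; V(3,1) = 0.000000; V(3,2) = 0.094957; V(3,3) = 0.352500
Backward induction: V(k, i) = exp(-r*dt) * [p * V(k+1, i) + (1-p) * V(k+1, i+1)]; then take max(V_cont, immediate exercise) for American.
  V(2,0) = exp(-r*dt) * [p*0.000000 + (1-p)*0.000000] = 0.000000; exercise = 0.000000; V(2,0) = max -> 0.000000
  V(2,1) = exp(-r*dt) * [p*0.000000 + (1-p)*0.094957] = 0.045819; exercise = 0.000000; V(2,1) = max -> 0.045819
  V(2,2) = exp(-r*dt) * [p*0.094957 + (1-p)*0.352500] = 0.217627; exercise = 0.234483; V(2,2) = max -> 0.234483
  V(1,0) = exp(-r*dt) * [p*0.000000 + (1-p)*0.045819] = 0.022109; exercise = 0.000000; V(1,0) = max -> 0.022109
  V(1,1) = exp(-r*dt) * [p*0.045819 + (1-p)*0.234483] = 0.136082; exercise = 0.094957; V(1,1) = max -> 0.136082
  V(0,0) = exp(-r*dt) * [p*0.022109 + (1-p)*0.136082] = 0.076731; exercise = 0.000000; V(0,0) = max -> 0.076731

Answer: Price = V(0,0) = 0.0767


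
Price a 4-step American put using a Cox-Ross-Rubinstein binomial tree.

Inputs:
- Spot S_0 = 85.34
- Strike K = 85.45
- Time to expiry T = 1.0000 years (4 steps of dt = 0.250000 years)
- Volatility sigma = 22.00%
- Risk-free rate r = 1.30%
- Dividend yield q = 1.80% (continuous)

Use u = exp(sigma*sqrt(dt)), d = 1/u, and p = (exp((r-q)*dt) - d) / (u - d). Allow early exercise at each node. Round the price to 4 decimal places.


Answer: Price = V(0,0) = 7.2103

Derivation:
dt = T/N = 0.250000
u = exp(sigma*sqrt(dt)) = 1.116278; d = 1/u = 0.895834
p = (exp((r-q)*dt) - d) / (u - d) = 0.466861
Discount per step: exp(-r*dt) = 0.996755
Stock lattice S(k, i) with i counting down-moves:
  k=0: S(0,0) = 85.3400
  k=1: S(1,0) = 95.2632; S(1,1) = 76.4505
  k=2: S(2,0) = 106.3402; S(2,1) = 85.3400; S(2,2) = 68.4870
  k=3: S(3,0) = 118.7052; S(3,1) = 95.2632; S(3,2) = 76.4505; S(3,3) = 61.3530
  k=4: S(4,0) = 132.5080; S(4,1) = 106.3402; S(4,2) = 85.3400; S(4,3) = 68.4870; S(4,4) = 54.9621
Terminal payoffs V(N, i) = max(K - S_T, 0):
  V(4,0) = 0.000000; V(4,1) = 0.000000; V(4,2) = 0.110000; V(4,3) = 16.963046; V(4,4) = 30.487932
Backward induction: V(k, i) = exp(-r*dt) * [p * V(k+1, i) + (1-p) * V(k+1, i+1)]; then take max(V_cont, immediate exercise) for American.
  V(3,0) = exp(-r*dt) * [p*0.000000 + (1-p)*0.000000] = 0.000000; exercise = 0.000000; V(3,0) = max -> 0.000000
  V(3,1) = exp(-r*dt) * [p*0.000000 + (1-p)*0.110000] = 0.058455; exercise = 0.000000; V(3,1) = max -> 0.058455
  V(3,2) = exp(-r*dt) * [p*0.110000 + (1-p)*16.963046] = 9.065507; exercise = 8.999515; V(3,2) = max -> 9.065507
  V(3,3) = exp(-r*dt) * [p*16.963046 + (1-p)*30.487932] = 24.095255; exercise = 24.097049; V(3,3) = max -> 24.097049
  V(2,0) = exp(-r*dt) * [p*0.000000 + (1-p)*0.058455] = 0.031064; exercise = 0.000000; V(2,0) = max -> 0.031064
  V(2,1) = exp(-r*dt) * [p*0.058455 + (1-p)*9.065507] = 4.844696; exercise = 0.110000; V(2,1) = max -> 4.844696
  V(2,2) = exp(-r*dt) * [p*9.065507 + (1-p)*24.097049] = 17.023992; exercise = 16.963046; V(2,2) = max -> 17.023992
  V(1,0) = exp(-r*dt) * [p*0.031064 + (1-p)*4.844696] = 2.588972; exercise = 0.000000; V(1,0) = max -> 2.588972
  V(1,1) = exp(-r*dt) * [p*4.844696 + (1-p)*17.023992] = 11.301167; exercise = 8.999515; V(1,1) = max -> 11.301167
  V(0,0) = exp(-r*dt) * [p*2.588972 + (1-p)*11.301167] = 7.210312; exercise = 0.110000; V(0,0) = max -> 7.210312


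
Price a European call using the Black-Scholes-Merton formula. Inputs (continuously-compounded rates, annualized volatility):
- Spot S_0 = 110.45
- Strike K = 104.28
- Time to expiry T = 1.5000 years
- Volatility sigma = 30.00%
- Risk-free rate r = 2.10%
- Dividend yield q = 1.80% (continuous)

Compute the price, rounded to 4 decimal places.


Answer: Price = 18.6434

Derivation:
d1 = (ln(S/K) + (r - q + 0.5*sigma^2) * T) / (sigma * sqrt(T)) = 0.35240902
d2 = d1 - sigma * sqrt(T) = -0.01501444
exp(-rT) = 0.96899096; exp(-qT) = 0.97336124
C = S_0 * exp(-qT) * N(d1) - K * exp(-rT) * N(d2)
N(d1) = 0.63773423; N(d2) = 0.49401033
C = 110.4500 * 0.97336124 * 0.63773423 - 104.2800 * 0.96899096 * 0.49401033 = 18.6434


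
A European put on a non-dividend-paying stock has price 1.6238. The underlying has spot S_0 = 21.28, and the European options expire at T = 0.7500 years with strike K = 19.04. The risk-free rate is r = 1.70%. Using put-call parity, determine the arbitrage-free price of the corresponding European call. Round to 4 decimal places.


Put-call parity: C - P = S_0 * exp(-qT) - K * exp(-rT).
S_0 * exp(-qT) = 21.2800 * 1.00000000 = 21.28000000
K * exp(-rT) = 19.0400 * 0.98733094 = 18.79878104
C = P + S*exp(-qT) - K*exp(-rT)
C = 1.6238 + 21.28000000 - 18.79878104 = 4.1050

Answer: Call price = 4.1050


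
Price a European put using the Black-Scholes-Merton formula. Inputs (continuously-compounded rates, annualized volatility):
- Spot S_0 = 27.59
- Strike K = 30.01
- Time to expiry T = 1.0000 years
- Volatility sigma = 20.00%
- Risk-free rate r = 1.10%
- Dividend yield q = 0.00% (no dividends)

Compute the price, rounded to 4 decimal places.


Answer: Price = 3.4769

Derivation:
d1 = (ln(S/K) + (r - q + 0.5*sigma^2) * T) / (sigma * sqrt(T)) = -0.26538636
d2 = d1 - sigma * sqrt(T) = -0.46538636
exp(-rT) = 0.98906028; exp(-qT) = 1.00000000
P = K * exp(-rT) * N(-d2) - S_0 * exp(-qT) * N(-d1)
N(-d1) = 0.60464408; N(-d2) = 0.67917260
P = 30.0100 * 0.98906028 * 0.67917260 - 27.5900 * 1.00000000 * 0.60464408 = 3.4769


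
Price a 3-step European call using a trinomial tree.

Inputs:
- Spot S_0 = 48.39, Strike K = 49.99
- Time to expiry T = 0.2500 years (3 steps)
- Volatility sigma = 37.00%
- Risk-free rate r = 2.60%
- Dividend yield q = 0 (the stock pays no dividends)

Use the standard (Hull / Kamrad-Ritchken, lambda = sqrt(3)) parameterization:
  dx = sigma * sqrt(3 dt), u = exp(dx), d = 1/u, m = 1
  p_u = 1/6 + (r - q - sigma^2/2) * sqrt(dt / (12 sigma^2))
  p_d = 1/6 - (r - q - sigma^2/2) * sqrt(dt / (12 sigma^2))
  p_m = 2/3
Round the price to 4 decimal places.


Answer: Price = V(0,0) = 2.9366

Derivation:
dt = T/N = 0.083333; dx = sigma*sqrt(3*dt) = 0.185000
u = exp(dx) = 1.203218; d = 1/u = 0.831104
p_u = 0.157106, p_m = 0.666667, p_d = 0.176227
Discount per step: exp(-r*dt) = 0.997836
Stock lattice S(k, j) with j the centered position index:
  k=0: S(0,+0) = 48.3900
  k=1: S(1,-1) = 40.2171; S(1,+0) = 48.3900; S(1,+1) = 58.2237
  k=2: S(2,-2) = 33.4246; S(2,-1) = 40.2171; S(2,+0) = 48.3900; S(2,+1) = 58.2237; S(2,+2) = 70.0559
  k=3: S(3,-3) = 27.7794; S(3,-2) = 33.4246; S(3,-1) = 40.2171; S(3,+0) = 48.3900; S(3,+1) = 58.2237; S(3,+2) = 70.0559; S(3,+3) = 84.2925
Terminal payoffs V(N, j) = max(S_T - K, 0):
  V(3,-3) = 0.000000; V(3,-2) = 0.000000; V(3,-1) = 0.000000; V(3,+0) = 0.000000; V(3,+1) = 8.233740; V(3,+2) = 20.065878; V(3,+3) = 34.302524
Backward induction: V(k, j) = exp(-r*dt) * [p_u * V(k+1, j+1) + p_m * V(k+1, j) + p_d * V(k+1, j-1)]
  V(2,-2) = exp(-r*dt) * [p_u*0.000000 + p_m*0.000000 + p_d*0.000000] = 0.000000
  V(2,-1) = exp(-r*dt) * [p_u*0.000000 + p_m*0.000000 + p_d*0.000000] = 0.000000
  V(2,+0) = exp(-r*dt) * [p_u*8.233740 + p_m*0.000000 + p_d*0.000000] = 1.290769
  V(2,+1) = exp(-r*dt) * [p_u*20.065878 + p_m*8.233740 + p_d*0.000000] = 8.622924
  V(2,+2) = exp(-r*dt) * [p_u*34.302524 + p_m*20.065878 + p_d*8.233740] = 20.173634
  V(1,-1) = exp(-r*dt) * [p_u*1.290769 + p_m*0.000000 + p_d*0.000000] = 0.202348
  V(1,+0) = exp(-r*dt) * [p_u*8.622924 + p_m*1.290769 + p_d*0.000000] = 2.210430
  V(1,+1) = exp(-r*dt) * [p_u*20.173634 + p_m*8.622924 + p_d*1.290769] = 9.125687
  V(0,+0) = exp(-r*dt) * [p_u*9.125687 + p_m*2.210430 + p_d*0.202348] = 2.936609


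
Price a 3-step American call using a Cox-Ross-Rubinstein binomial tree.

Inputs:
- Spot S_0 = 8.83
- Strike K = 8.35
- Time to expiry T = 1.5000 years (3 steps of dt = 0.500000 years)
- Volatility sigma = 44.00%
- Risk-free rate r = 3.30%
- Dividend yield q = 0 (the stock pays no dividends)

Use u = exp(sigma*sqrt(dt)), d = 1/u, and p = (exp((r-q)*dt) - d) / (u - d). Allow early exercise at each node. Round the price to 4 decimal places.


dt = T/N = 0.500000
u = exp(sigma*sqrt(dt)) = 1.364963; d = 1/u = 0.732621
p = (exp((r-q)*dt) - d) / (u - d) = 0.449150
Discount per step: exp(-r*dt) = 0.983635
Stock lattice S(k, i) with i counting down-moves:
  k=0: S(0,0) = 8.8300
  k=1: S(1,0) = 12.0526; S(1,1) = 6.4690
  k=2: S(2,0) = 16.4514; S(2,1) = 8.8300; S(2,2) = 4.7394
  k=3: S(3,0) = 22.4555; S(3,1) = 12.0526; S(3,2) = 6.4690; S(3,3) = 3.4722
Terminal payoffs V(N, i) = max(S_T - K, 0):
  V(3,0) = 14.105509; V(3,1) = 3.702619; V(3,2) = 0.000000; V(3,3) = 0.000000
Backward induction: V(k, i) = exp(-r*dt) * [p * V(k+1, i) + (1-p) * V(k+1, i+1)]; then take max(V_cont, immediate exercise) for American.
  V(2,0) = exp(-r*dt) * [p*14.105509 + (1-p)*3.702619] = 8.238018; exercise = 8.101374; V(2,0) = max -> 8.238018
  V(2,1) = exp(-r*dt) * [p*3.702619 + (1-p)*0.000000] = 1.635815; exercise = 0.480000; V(2,1) = max -> 1.635815
  V(2,2) = exp(-r*dt) * [p*0.000000 + (1-p)*0.000000] = 0.000000; exercise = 0.000000; V(2,2) = max -> 0.000000
  V(1,0) = exp(-r*dt) * [p*8.238018 + (1-p)*1.635815] = 4.525895; exercise = 3.702619; V(1,0) = max -> 4.525895
  V(1,1) = exp(-r*dt) * [p*1.635815 + (1-p)*0.000000] = 0.722702; exercise = 0.000000; V(1,1) = max -> 0.722702
  V(0,0) = exp(-r*dt) * [p*4.525895 + (1-p)*0.722702] = 2.391124; exercise = 0.480000; V(0,0) = max -> 2.391124

Answer: Price = V(0,0) = 2.3911


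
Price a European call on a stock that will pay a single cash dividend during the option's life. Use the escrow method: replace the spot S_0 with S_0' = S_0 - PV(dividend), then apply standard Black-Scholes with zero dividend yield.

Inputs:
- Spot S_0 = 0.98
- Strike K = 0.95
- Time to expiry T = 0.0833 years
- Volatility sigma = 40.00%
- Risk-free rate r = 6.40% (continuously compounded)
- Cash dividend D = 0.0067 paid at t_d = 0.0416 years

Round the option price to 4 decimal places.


PV(D) = D * exp(-r * t_d) = 0.0067 * 0.99734114 = 0.00668219
S_0' = S_0 - PV(D) = 0.9800 - 0.00668219 = 0.97331781
d1 = (ln(S_0'/K) + (r + sigma^2/2)*T) / (sigma*sqrt(T)) = 0.31394398
d2 = d1 - sigma*sqrt(T) = 0.19849703
exp(-rT) = 0.99468299
N(d1) = 0.62321821; N(d2) = 0.57867189
C = S_0' * N(d1) - K * exp(-rT) * N(d2) = 0.97331781 * 0.62321821 - 0.9500 * 0.99468299 * 0.57867189 = 0.0598

Answer: Price = 0.0598


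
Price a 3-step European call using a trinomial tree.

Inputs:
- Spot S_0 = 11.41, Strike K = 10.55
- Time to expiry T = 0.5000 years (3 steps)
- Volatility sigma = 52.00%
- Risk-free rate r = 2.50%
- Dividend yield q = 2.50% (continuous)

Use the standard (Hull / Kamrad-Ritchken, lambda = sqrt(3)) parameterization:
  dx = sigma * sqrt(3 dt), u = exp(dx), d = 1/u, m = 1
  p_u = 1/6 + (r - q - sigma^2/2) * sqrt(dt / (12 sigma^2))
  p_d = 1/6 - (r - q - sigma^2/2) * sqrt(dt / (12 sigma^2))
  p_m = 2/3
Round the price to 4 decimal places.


Answer: Price = V(0,0) = 2.0129

Derivation:
dt = T/N = 0.166667; dx = sigma*sqrt(3*dt) = 0.367696
u = exp(dx) = 1.444402; d = 1/u = 0.692328
p_u = 0.136025, p_m = 0.666667, p_d = 0.197308
Discount per step: exp(-r*dt) = 0.995842
Stock lattice S(k, j) with j the centered position index:
  k=0: S(0,+0) = 11.4100
  k=1: S(1,-1) = 7.8995; S(1,+0) = 11.4100; S(1,+1) = 16.4806
  k=2: S(2,-2) = 5.4690; S(2,-1) = 7.8995; S(2,+0) = 11.4100; S(2,+1) = 16.4806; S(2,+2) = 23.8047
  k=3: S(3,-3) = 3.7864; S(3,-2) = 5.4690; S(3,-1) = 7.8995; S(3,+0) = 11.4100; S(3,+1) = 16.4806; S(3,+2) = 23.8047; S(3,+3) = 34.3835
Terminal payoffs V(N, j) = max(S_T - K, 0):
  V(3,-3) = 0.000000; V(3,-2) = 0.000000; V(3,-1) = 0.000000; V(3,+0) = 0.860000; V(3,+1) = 5.930629; V(3,+2) = 13.254657; V(3,+3) = 23.833498
Backward induction: V(k, j) = exp(-r*dt) * [p_u * V(k+1, j+1) + p_m * V(k+1, j) + p_d * V(k+1, j-1)]
  V(2,-2) = exp(-r*dt) * [p_u*0.000000 + p_m*0.000000 + p_d*0.000000] = 0.000000
  V(2,-1) = exp(-r*dt) * [p_u*0.860000 + p_m*0.000000 + p_d*0.000000] = 0.116495
  V(2,+0) = exp(-r*dt) * [p_u*5.930629 + p_m*0.860000 + p_d*0.000000] = 1.374311
  V(2,+1) = exp(-r*dt) * [p_u*13.254657 + p_m*5.930629 + p_d*0.860000] = 5.901765
  V(2,+2) = exp(-r*dt) * [p_u*23.833498 + p_m*13.254657 + p_d*5.930629] = 13.193471
  V(1,-1) = exp(-r*dt) * [p_u*1.374311 + p_m*0.116495 + p_d*0.000000] = 0.263505
  V(1,+0) = exp(-r*dt) * [p_u*5.901765 + p_m*1.374311 + p_d*0.116495] = 1.734740
  V(1,+1) = exp(-r*dt) * [p_u*13.193471 + p_m*5.901765 + p_d*1.374311] = 5.975370
  V(0,+0) = exp(-r*dt) * [p_u*5.975370 + p_m*1.734740 + p_d*0.263505] = 2.012882


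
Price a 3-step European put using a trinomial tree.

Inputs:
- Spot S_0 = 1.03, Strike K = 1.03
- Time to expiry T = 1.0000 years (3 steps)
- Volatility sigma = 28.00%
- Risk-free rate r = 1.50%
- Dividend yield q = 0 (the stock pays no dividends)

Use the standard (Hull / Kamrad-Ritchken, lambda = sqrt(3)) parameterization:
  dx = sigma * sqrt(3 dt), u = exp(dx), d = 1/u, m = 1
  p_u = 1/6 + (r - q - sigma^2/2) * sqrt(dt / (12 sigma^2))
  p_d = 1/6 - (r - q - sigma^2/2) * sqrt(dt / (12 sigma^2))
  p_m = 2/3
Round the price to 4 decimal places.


dt = T/N = 0.333333; dx = sigma*sqrt(3*dt) = 0.280000
u = exp(dx) = 1.323130; d = 1/u = 0.755784
p_u = 0.152262, p_m = 0.666667, p_d = 0.181071
Discount per step: exp(-r*dt) = 0.995012
Stock lattice S(k, j) with j the centered position index:
  k=0: S(0,+0) = 1.0300
  k=1: S(1,-1) = 0.7785; S(1,+0) = 1.0300; S(1,+1) = 1.3628
  k=2: S(2,-2) = 0.5883; S(2,-1) = 0.7785; S(2,+0) = 1.0300; S(2,+1) = 1.3628; S(2,+2) = 1.8032
  k=3: S(3,-3) = 0.4447; S(3,-2) = 0.5883; S(3,-1) = 0.7785; S(3,+0) = 1.0300; S(3,+1) = 1.3628; S(3,+2) = 1.8032; S(3,+3) = 2.3859
Terminal payoffs V(N, j) = max(K - S_T, 0):
  V(3,-3) = 0.585338; V(3,-2) = 0.441655; V(3,-1) = 0.251543; V(3,+0) = 0.000000; V(3,+1) = 0.000000; V(3,+2) = 0.000000; V(3,+3) = 0.000000
Backward induction: V(k, j) = exp(-r*dt) * [p_u * V(k+1, j+1) + p_m * V(k+1, j) + p_d * V(k+1, j-1)]
  V(2,-2) = exp(-r*dt) * [p_u*0.251543 + p_m*0.441655 + p_d*0.585338] = 0.436537
  V(2,-1) = exp(-r*dt) * [p_u*0.000000 + p_m*0.251543 + p_d*0.441655] = 0.246431
  V(2,+0) = exp(-r*dt) * [p_u*0.000000 + p_m*0.000000 + p_d*0.251543] = 0.045320
  V(2,+1) = exp(-r*dt) * [p_u*0.000000 + p_m*0.000000 + p_d*0.000000] = 0.000000
  V(2,+2) = exp(-r*dt) * [p_u*0.000000 + p_m*0.000000 + p_d*0.000000] = 0.000000
  V(1,-1) = exp(-r*dt) * [p_u*0.045320 + p_m*0.246431 + p_d*0.436537] = 0.248984
  V(1,+0) = exp(-r*dt) * [p_u*0.000000 + p_m*0.045320 + p_d*0.246431] = 0.074462
  V(1,+1) = exp(-r*dt) * [p_u*0.000000 + p_m*0.000000 + p_d*0.045320] = 0.008165
  V(0,+0) = exp(-r*dt) * [p_u*0.008165 + p_m*0.074462 + p_d*0.248984] = 0.095490

Answer: Price = V(0,0) = 0.0955


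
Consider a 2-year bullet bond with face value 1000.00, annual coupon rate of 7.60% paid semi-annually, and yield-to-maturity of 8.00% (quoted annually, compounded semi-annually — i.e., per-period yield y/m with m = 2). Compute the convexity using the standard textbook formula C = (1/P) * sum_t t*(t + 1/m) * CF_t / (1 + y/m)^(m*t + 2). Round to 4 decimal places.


Coupon per period c = face * coupon_rate / m = 38.000000
Periods per year m = 2; per-period yield y/m = 0.040000
Number of cashflows N = 4
Cashflows (t years, CF_t, discount factor 1/(1+y/m)^(m*t), PV):
  t = 0.5000: CF_t = 38.000000, DF = 0.961538, PV = 36.538462
  t = 1.0000: CF_t = 38.000000, DF = 0.924556, PV = 35.133136
  t = 1.5000: CF_t = 38.000000, DF = 0.888996, PV = 33.781862
  t = 2.0000: CF_t = 1038.000000, DF = 0.854804, PV = 887.286750
Price P = sum_t PV_t = 992.740210
Convexity numerator sum_t t*(t + 1/m) * CF_t / (1+y/m)^(m*t + 2):
  t = 0.5000: term = 16.890931
  t = 1.0000: term = 48.723839
  t = 1.5000: term = 93.699690
  t = 2.0000: term = 4101.732389
Convexity = (1/P) * sum = 4261.046848 / 992.740210 = 4.292207

Answer: Convexity = 4.2922


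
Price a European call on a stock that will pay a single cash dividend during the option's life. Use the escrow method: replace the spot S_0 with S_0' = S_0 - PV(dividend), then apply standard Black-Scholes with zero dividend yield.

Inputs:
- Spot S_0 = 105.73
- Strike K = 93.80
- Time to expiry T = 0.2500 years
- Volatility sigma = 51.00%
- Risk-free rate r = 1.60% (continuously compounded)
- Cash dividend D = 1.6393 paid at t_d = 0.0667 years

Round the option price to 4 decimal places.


PV(D) = D * exp(-r * t_d) = 1.6393 * 0.99893337 = 1.63755147
S_0' = S_0 - PV(D) = 105.7300 - 1.63755147 = 104.09244853
d1 = (ln(S_0'/K) + (r + sigma^2/2)*T) / (sigma*sqrt(T)) = 0.55147873
d2 = d1 - sigma*sqrt(T) = 0.29647873
exp(-rT) = 0.99600799
N(d1) = 0.70934723; N(d2) = 0.61656775
C = S_0' * N(d1) - K * exp(-rT) * N(d2) = 104.09244853 * 0.70934723 - 93.8000 * 0.99600799 * 0.61656775 = 16.2345

Answer: Price = 16.2345


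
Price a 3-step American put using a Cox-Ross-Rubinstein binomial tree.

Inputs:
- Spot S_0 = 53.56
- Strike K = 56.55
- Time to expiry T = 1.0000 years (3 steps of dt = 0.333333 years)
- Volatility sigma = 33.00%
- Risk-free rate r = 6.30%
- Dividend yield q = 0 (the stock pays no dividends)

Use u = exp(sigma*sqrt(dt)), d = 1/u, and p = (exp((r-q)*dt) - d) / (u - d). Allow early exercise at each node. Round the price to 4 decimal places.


dt = T/N = 0.333333
u = exp(sigma*sqrt(dt)) = 1.209885; d = 1/u = 0.826525
p = (exp((r-q)*dt) - d) / (u - d) = 0.507870
Discount per step: exp(-r*dt) = 0.979219
Stock lattice S(k, i) with i counting down-moves:
  k=0: S(0,0) = 53.5600
  k=1: S(1,0) = 64.8015; S(1,1) = 44.2687
  k=2: S(2,0) = 78.4023; S(2,1) = 53.5600; S(2,2) = 36.5891
  k=3: S(3,0) = 94.8578; S(3,1) = 64.8015; S(3,2) = 44.2687; S(3,3) = 30.2418
Terminal payoffs V(N, i) = max(K - S_T, 0):
  V(3,0) = 0.000000; V(3,1) = 0.000000; V(3,2) = 12.281342; V(3,3) = 26.308179
Backward induction: V(k, i) = exp(-r*dt) * [p * V(k+1, i) + (1-p) * V(k+1, i+1)]; then take max(V_cont, immediate exercise) for American.
  V(2,0) = exp(-r*dt) * [p*0.000000 + (1-p)*0.000000] = 0.000000; exercise = 0.000000; V(2,0) = max -> 0.000000
  V(2,1) = exp(-r*dt) * [p*0.000000 + (1-p)*12.281342] = 5.918415; exercise = 2.990000; V(2,1) = max -> 5.918415
  V(2,2) = exp(-r*dt) * [p*12.281342 + (1-p)*26.308179] = 18.785697; exercise = 19.960865; V(2,2) = max -> 19.960865
  V(1,0) = exp(-r*dt) * [p*0.000000 + (1-p)*5.918415] = 2.852102; exercise = 0.000000; V(1,0) = max -> 2.852102
  V(1,1) = exp(-r*dt) * [p*5.918415 + (1-p)*19.960865] = 12.562522; exercise = 12.281342; V(1,1) = max -> 12.562522
  V(0,0) = exp(-r*dt) * [p*2.852102 + (1-p)*12.562522] = 7.472312; exercise = 2.990000; V(0,0) = max -> 7.472312

Answer: Price = V(0,0) = 7.4723


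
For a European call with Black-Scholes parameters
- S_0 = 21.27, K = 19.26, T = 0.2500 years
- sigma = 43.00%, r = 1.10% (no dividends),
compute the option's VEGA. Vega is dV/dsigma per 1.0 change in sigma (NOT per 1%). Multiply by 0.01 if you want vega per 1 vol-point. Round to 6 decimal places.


d1 = 0.5819987109; d2 = 0.3669987109
phi(d1) = 0.3367886210; exp(-qT) = 1.0000000000; exp(-rT) = 0.9972537778
Vega = S * exp(-qT) * phi(d1) * sqrt(T) = 21.2700 * 1.0000000000 * 0.3367886210 * 0.5000000000 = 3.581747

Answer: Vega = 3.581747


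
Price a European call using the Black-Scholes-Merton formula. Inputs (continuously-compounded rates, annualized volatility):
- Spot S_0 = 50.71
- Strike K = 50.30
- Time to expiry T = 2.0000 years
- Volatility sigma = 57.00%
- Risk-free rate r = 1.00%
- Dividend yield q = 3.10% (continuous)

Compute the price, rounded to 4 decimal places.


Answer: Price = 14.3708

Derivation:
d1 = (ln(S/K) + (r - q + 0.5*sigma^2) * T) / (sigma * sqrt(T)) = 0.36101901
d2 = d1 - sigma * sqrt(T) = -0.44508272
exp(-rT) = 0.98019867; exp(-qT) = 0.93988289
C = S_0 * exp(-qT) * N(d1) - K * exp(-rT) * N(d2)
N(d1) = 0.64095738; N(d2) = 0.32812999
C = 50.7100 * 0.93988289 * 0.64095738 - 50.3000 * 0.98019867 * 0.32812999 = 14.3708


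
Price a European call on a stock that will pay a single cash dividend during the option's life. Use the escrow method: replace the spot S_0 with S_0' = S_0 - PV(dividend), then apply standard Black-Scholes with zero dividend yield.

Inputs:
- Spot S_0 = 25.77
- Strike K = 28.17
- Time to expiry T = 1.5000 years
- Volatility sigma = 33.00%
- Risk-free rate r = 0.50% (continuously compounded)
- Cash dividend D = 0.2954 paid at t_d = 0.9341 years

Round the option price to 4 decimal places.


PV(D) = D * exp(-r * t_d) = 0.2954 * 0.99534039 = 0.29402355
S_0' = S_0 - PV(D) = 25.7700 - 0.29402355 = 25.47597645
d1 = (ln(S_0'/K) + (r + sigma^2/2)*T) / (sigma*sqrt(T)) = -0.02807430
d2 = d1 - sigma*sqrt(T) = -0.43224011
exp(-rT) = 0.99252805
N(d1) = 0.48880144; N(d2) = 0.33278345
C = S_0' * N(d1) - K * exp(-rT) * N(d2) = 25.47597645 * 0.48880144 - 28.1700 * 0.99252805 * 0.33278345 = 3.1482

Answer: Price = 3.1482


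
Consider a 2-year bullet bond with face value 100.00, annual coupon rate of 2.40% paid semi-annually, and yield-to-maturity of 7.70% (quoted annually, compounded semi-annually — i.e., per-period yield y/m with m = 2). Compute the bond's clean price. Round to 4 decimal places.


Answer: Price = 90.3467

Derivation:
Coupon per period c = face * coupon_rate / m = 1.200000
Periods per year m = 2; per-period yield y/m = 0.038500
Number of cashflows N = 4
Cashflows (t years, CF_t, discount factor 1/(1+y/m)^(m*t), PV):
  t = 0.5000: CF_t = 1.200000, DF = 0.962927, PV = 1.155513
  t = 1.0000: CF_t = 1.200000, DF = 0.927229, PV = 1.112675
  t = 1.5000: CF_t = 1.200000, DF = 0.892854, PV = 1.071425
  t = 2.0000: CF_t = 101.200000, DF = 0.859754, PV = 87.007063
Price P = sum_t PV_t = 90.346675


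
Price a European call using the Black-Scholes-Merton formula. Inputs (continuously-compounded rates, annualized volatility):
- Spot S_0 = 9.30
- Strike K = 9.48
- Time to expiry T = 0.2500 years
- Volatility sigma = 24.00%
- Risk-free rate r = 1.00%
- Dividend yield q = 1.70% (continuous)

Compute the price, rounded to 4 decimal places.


Answer: Price = 0.3566

Derivation:
d1 = (ln(S/K) + (r - q + 0.5*sigma^2) * T) / (sigma * sqrt(T)) = -0.11433263
d2 = d1 - sigma * sqrt(T) = -0.23433263
exp(-rT) = 0.99750312; exp(-qT) = 0.99575902
C = S_0 * exp(-qT) * N(d1) - K * exp(-rT) * N(d2)
N(d1) = 0.45448706; N(d2) = 0.40736338
C = 9.3000 * 0.99575902 * 0.45448706 - 9.4800 * 0.99750312 * 0.40736338 = 0.3566


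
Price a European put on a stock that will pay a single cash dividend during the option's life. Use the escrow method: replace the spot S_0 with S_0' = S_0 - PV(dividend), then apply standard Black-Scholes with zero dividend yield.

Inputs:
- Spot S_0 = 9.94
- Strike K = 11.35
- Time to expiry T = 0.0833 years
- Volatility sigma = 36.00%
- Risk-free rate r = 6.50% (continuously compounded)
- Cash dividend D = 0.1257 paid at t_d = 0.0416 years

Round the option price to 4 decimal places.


PV(D) = D * exp(-r * t_d) = 0.1257 * 0.99729965 = 0.12536057
S_0' = S_0 - PV(D) = 9.9400 - 0.12536057 = 9.81463943
d1 = (ln(S_0'/K) + (r + sigma^2/2)*T) / (sigma*sqrt(T)) = -1.29477752
d2 = d1 - sigma*sqrt(T) = -1.39867978
exp(-rT) = 0.99460013
N(-d1) = 0.90230151; N(-d2) = 0.91904549
P = K * exp(-rT) * N(-d2) - S_0' * N(-d1) = 11.3500 * 0.99460013 * 0.91904549 - 9.81463943 * 0.90230151 = 1.5191

Answer: Price = 1.5191


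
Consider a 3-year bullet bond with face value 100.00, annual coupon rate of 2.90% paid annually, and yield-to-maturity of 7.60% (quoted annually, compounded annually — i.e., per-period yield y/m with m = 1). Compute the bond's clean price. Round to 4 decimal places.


Answer: Price = 87.7997

Derivation:
Coupon per period c = face * coupon_rate / m = 2.900000
Periods per year m = 1; per-period yield y/m = 0.076000
Number of cashflows N = 3
Cashflows (t years, CF_t, discount factor 1/(1+y/m)^(m*t), PV):
  t = 1.0000: CF_t = 2.900000, DF = 0.929368, PV = 2.695167
  t = 2.0000: CF_t = 2.900000, DF = 0.863725, PV = 2.504802
  t = 3.0000: CF_t = 102.900000, DF = 0.802718, PV = 82.599717
Price P = sum_t PV_t = 87.799687


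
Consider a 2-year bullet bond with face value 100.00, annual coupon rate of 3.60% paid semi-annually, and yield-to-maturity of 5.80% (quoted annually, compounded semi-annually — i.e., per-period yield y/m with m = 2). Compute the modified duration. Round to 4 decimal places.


Answer: Modified duration = 1.8914

Derivation:
Coupon per period c = face * coupon_rate / m = 1.800000
Periods per year m = 2; per-period yield y/m = 0.029000
Number of cashflows N = 4
Cashflows (t years, CF_t, discount factor 1/(1+y/m)^(m*t), PV):
  t = 0.5000: CF_t = 1.800000, DF = 0.971817, PV = 1.749271
  t = 1.0000: CF_t = 1.800000, DF = 0.944429, PV = 1.699972
  t = 1.5000: CF_t = 1.800000, DF = 0.917812, PV = 1.652062
  t = 2.0000: CF_t = 101.800000, DF = 0.891946, PV = 90.800090
Price P = sum_t PV_t = 95.901395
First compute Macaulay numerator sum_t t * PV_t:
  t * PV_t at t = 0.5000: 0.874636
  t * PV_t at t = 1.0000: 1.699972
  t * PV_t at t = 1.5000: 2.478093
  t * PV_t at t = 2.0000: 181.600180
Macaulay duration D = 186.652881 / 95.901395 = 1.946300
Modified duration = D / (1 + y/m) = 1.946300 / (1 + 0.029000) = 1.891448


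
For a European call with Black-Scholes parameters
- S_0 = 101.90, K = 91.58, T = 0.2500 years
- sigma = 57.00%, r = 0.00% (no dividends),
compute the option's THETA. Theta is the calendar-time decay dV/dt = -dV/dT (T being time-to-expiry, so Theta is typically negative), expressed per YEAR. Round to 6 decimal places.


d1 = 0.5171632737; d2 = 0.2321632737
phi(d1) = 0.3490055484; exp(-qT) = 1.0000000000; exp(-rT) = 1.0000000000
Theta = -S*exp(-qT)*phi(d1)*sigma/(2*sqrt(T)) - r*K*exp(-rT)*N(d2) + q*S*exp(-qT)*N(d1)
N(d1) = 0.6974789064; N(d2) = 0.5917943991; sqrt(T) = 0.5000000000
Term 1 = -101.9000 * 1.0000000000 * 0.3490055484 * 0.5700 / (2 * 0.5000000000) = -20.2712892677
Term 2 = -0.0000 * 91.5800 * 1.0000000000 * 0.5917943991 = -0.0000000000
Term 3 = 0 (no dividend yield, q = 0)
Theta = -20.2712892677 + (-0.0000000000) + (0.0000000000) = -20.271289

Answer: Theta = -20.271289


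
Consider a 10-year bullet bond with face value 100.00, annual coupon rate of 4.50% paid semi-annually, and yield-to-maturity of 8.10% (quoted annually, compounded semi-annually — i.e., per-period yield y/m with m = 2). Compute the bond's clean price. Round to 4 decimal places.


Answer: Price = 75.6454

Derivation:
Coupon per period c = face * coupon_rate / m = 2.250000
Periods per year m = 2; per-period yield y/m = 0.040500
Number of cashflows N = 20
Cashflows (t years, CF_t, discount factor 1/(1+y/m)^(m*t), PV):
  t = 0.5000: CF_t = 2.250000, DF = 0.961076, PV = 2.162422
  t = 1.0000: CF_t = 2.250000, DF = 0.923668, PV = 2.078253
  t = 1.5000: CF_t = 2.250000, DF = 0.887715, PV = 1.997360
  t = 2.0000: CF_t = 2.250000, DF = 0.853162, PV = 1.919615
  t = 2.5000: CF_t = 2.250000, DF = 0.819954, PV = 1.844897
  t = 3.0000: CF_t = 2.250000, DF = 0.788039, PV = 1.773087
  t = 3.5000: CF_t = 2.250000, DF = 0.757365, PV = 1.704072
  t = 4.0000: CF_t = 2.250000, DF = 0.727886, PV = 1.637743
  t = 4.5000: CF_t = 2.250000, DF = 0.699554, PV = 1.573996
  t = 5.0000: CF_t = 2.250000, DF = 0.672325, PV = 1.512731
  t = 5.5000: CF_t = 2.250000, DF = 0.646156, PV = 1.453850
  t = 6.0000: CF_t = 2.250000, DF = 0.621005, PV = 1.397261
  t = 6.5000: CF_t = 2.250000, DF = 0.596833, PV = 1.342874
  t = 7.0000: CF_t = 2.250000, DF = 0.573602, PV = 1.290605
  t = 7.5000: CF_t = 2.250000, DF = 0.551276, PV = 1.240370
  t = 8.0000: CF_t = 2.250000, DF = 0.529818, PV = 1.192090
  t = 8.5000: CF_t = 2.250000, DF = 0.509196, PV = 1.145690
  t = 9.0000: CF_t = 2.250000, DF = 0.489376, PV = 1.101096
  t = 9.5000: CF_t = 2.250000, DF = 0.470328, PV = 1.058237
  t = 10.0000: CF_t = 102.250000, DF = 0.452021, PV = 46.219115
Price P = sum_t PV_t = 75.645364


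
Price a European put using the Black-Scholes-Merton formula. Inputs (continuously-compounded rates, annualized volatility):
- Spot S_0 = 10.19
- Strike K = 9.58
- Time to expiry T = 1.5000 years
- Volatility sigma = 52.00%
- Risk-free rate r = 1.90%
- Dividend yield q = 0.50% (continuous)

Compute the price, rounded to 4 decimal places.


d1 = (ln(S/K) + (r - q + 0.5*sigma^2) * T) / (sigma * sqrt(T)) = 0.44833396
d2 = d1 - sigma * sqrt(T) = -0.18853337
exp(-rT) = 0.97190229; exp(-qT) = 0.99252805
P = K * exp(-rT) * N(-d2) - S_0 * exp(-qT) * N(-d1)
N(-d1) = 0.32695610; N(-d2) = 0.57477072
P = 9.5800 * 0.97190229 * 0.57477072 - 10.1900 * 0.99252805 * 0.32695610 = 2.0448

Answer: Price = 2.0448


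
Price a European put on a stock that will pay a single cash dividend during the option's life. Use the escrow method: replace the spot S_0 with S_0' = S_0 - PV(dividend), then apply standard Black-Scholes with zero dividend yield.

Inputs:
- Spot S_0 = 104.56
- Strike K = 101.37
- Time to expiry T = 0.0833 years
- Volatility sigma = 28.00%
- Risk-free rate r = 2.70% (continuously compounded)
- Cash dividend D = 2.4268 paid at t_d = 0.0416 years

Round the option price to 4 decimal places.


PV(D) = D * exp(-r * t_d) = 2.4268 * 0.99887743 = 2.42407575
S_0' = S_0 - PV(D) = 104.5600 - 2.42407575 = 102.13592425
d1 = (ln(S_0'/K) + (r + sigma^2/2)*T) / (sigma*sqrt(T)) = 0.16138256
d2 = d1 - sigma*sqrt(T) = 0.08056968
exp(-rT) = 0.99775343
N(-d1) = 0.43589605; N(-d2) = 0.46789209
P = K * exp(-rT) * N(-d2) - S_0' * N(-d1) = 101.3700 * 0.99775343 * 0.46789209 - 102.13592425 * 0.43589605 = 2.8030

Answer: Price = 2.8030


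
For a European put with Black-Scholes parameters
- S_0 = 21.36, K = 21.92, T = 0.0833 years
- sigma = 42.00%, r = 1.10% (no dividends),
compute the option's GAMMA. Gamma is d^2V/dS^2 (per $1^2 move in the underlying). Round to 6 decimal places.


d1 = -0.1453241126; d2 = -0.2665434180
phi(d1) = 0.3947517937; exp(-qT) = 1.0000000000; exp(-rT) = 0.9990841197
Gamma = exp(-qT) * phi(d1) / (S * sigma * sqrt(T)) = 1.0000000000 * 0.3947517937 / (21.3600 * 0.4200 * 0.2886173938) = 0.152458

Answer: Gamma = 0.152458


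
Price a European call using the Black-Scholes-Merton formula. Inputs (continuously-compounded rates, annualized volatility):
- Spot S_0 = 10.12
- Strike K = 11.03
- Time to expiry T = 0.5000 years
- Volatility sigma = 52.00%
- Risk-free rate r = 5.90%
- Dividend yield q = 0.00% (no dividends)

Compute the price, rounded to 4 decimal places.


Answer: Price = 1.2422

Derivation:
d1 = (ln(S/K) + (r - q + 0.5*sigma^2) * T) / (sigma * sqrt(T)) = 0.02990200
d2 = d1 - sigma * sqrt(T) = -0.33779353
exp(-rT) = 0.97093088; exp(-qT) = 1.00000000
C = S_0 * exp(-qT) * N(d1) - K * exp(-rT) * N(d2)
N(d1) = 0.51192739; N(d2) = 0.36775939
C = 10.1200 * 1.00000000 * 0.51192739 - 11.0300 * 0.97093088 * 0.36775939 = 1.2422


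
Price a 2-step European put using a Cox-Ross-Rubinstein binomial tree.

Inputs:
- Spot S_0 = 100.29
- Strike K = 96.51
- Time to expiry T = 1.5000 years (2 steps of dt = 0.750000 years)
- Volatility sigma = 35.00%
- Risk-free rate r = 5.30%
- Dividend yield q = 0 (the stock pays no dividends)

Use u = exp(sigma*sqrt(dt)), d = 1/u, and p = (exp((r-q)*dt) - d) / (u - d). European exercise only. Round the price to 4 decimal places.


dt = T/N = 0.750000
u = exp(sigma*sqrt(dt)) = 1.354062; d = 1/u = 0.738519
p = (exp((r-q)*dt) - d) / (u - d) = 0.490675
Discount per step: exp(-r*dt) = 0.961030
Stock lattice S(k, i) with i counting down-moves:
  k=0: S(0,0) = 100.2900
  k=1: S(1,0) = 135.7989; S(1,1) = 74.0660
  k=2: S(2,0) = 183.8801; S(2,1) = 100.2900; S(2,2) = 54.6992
Terminal payoffs V(N, i) = max(K - S_T, 0):
  V(2,0) = 0.000000; V(2,1) = 0.000000; V(2,2) = 41.810848
Backward induction: V(k, i) = exp(-r*dt) * [p * V(k+1, i) + (1-p) * V(k+1, i+1)].
  V(1,0) = exp(-r*dt) * [p*0.000000 + (1-p)*0.000000] = 0.000000
  V(1,1) = exp(-r*dt) * [p*0.000000 + (1-p)*41.810848] = 20.465408
  V(0,0) = exp(-r*dt) * [p*0.000000 + (1-p)*20.465408] = 10.017327

Answer: Price = V(0,0) = 10.0173


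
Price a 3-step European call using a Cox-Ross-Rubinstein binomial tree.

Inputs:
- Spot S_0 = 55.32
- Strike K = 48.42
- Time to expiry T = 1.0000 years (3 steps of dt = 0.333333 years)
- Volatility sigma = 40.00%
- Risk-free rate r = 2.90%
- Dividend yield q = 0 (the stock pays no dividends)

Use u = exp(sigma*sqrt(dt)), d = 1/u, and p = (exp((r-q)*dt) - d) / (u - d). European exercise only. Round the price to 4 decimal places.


Answer: Price = V(0,0) = 13.1521

Derivation:
dt = T/N = 0.333333
u = exp(sigma*sqrt(dt)) = 1.259784; d = 1/u = 0.793787
p = (exp((r-q)*dt) - d) / (u - d) = 0.463365
Discount per step: exp(-r*dt) = 0.990380
Stock lattice S(k, i) with i counting down-moves:
  k=0: S(0,0) = 55.3200
  k=1: S(1,0) = 69.6912; S(1,1) = 43.9123
  k=2: S(2,0) = 87.7959; S(2,1) = 55.3200; S(2,2) = 34.8570
  k=3: S(3,0) = 110.6038; S(3,1) = 69.6912; S(3,2) = 43.9123; S(3,3) = 27.6690
Terminal payoffs V(N, i) = max(S_T - K, 0):
  V(3,0) = 62.183842; V(3,1) = 21.271239; V(3,2) = 0.000000; V(3,3) = 0.000000
Backward induction: V(k, i) = exp(-r*dt) * [p * V(k+1, i) + (1-p) * V(k+1, i+1)].
  V(2,0) = exp(-r*dt) * [p*62.183842 + (1-p)*21.271239] = 39.841698
  V(2,1) = exp(-r*dt) * [p*21.271239 + (1-p)*0.000000] = 9.761526
  V(2,2) = exp(-r*dt) * [p*0.000000 + (1-p)*0.000000] = 0.000000
  V(1,0) = exp(-r*dt) * [p*39.841698 + (1-p)*9.761526] = 23.471628
  V(1,1) = exp(-r*dt) * [p*9.761526 + (1-p)*0.000000] = 4.479635
  V(0,0) = exp(-r*dt) * [p*23.471628 + (1-p)*4.479635] = 13.152104
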